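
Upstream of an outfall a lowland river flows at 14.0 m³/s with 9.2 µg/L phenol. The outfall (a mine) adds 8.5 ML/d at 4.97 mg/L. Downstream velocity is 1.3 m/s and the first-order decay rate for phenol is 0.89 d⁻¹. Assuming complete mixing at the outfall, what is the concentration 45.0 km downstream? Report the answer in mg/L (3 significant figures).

8.5 ML/d = 0.09838 m³/s.
9.2 µg/L = 0.0092 mg/L.
After complete mixing, C₀ = (0.09838·4.97 + 14·0.0092) / 14.1 = 0.04382 mg/L.
Travel time t = 4.5e+04 m / 1.3 m/s = 3.462e+04 s = 0.4006 d.
C = 0.04382·exp(−0.89·0.4006) = 0.04382·0.7001 = 0.03068 mg/L.

0.0307 mg/L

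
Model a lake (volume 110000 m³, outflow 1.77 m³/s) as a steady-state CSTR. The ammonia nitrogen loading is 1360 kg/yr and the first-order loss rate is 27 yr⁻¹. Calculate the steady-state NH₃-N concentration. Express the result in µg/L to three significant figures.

23.1 µg/L

Outflow Q = 1.77 m³/s × 3.156e+07 s/yr = 5.586e+07 m³/yr.
Steady-state CSTR mass balance: W = Q·C + k·V·C, so C = W/(Q + kV).
Q + kV = 5.586e+07 + 27·110000 = 5.883e+07 m³/yr.
C = 1360/5.883e+07 = 2.312e-05 kg/m³ = 0.02312 mg/L = 23.12 µg/L.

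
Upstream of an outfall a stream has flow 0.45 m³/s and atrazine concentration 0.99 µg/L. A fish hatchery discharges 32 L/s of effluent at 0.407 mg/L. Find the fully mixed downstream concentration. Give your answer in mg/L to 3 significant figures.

32 L/s = 0.032 m³/s.
0.99 µg/L = 0.00099 mg/L.
Conservation of mass across the mixing zone: C = (0.032·0.407 + 0.45·0.00099) / (0.032 + 0.45) = 0.01347/0.482 = 0.02795 mg/L.

0.0279 mg/L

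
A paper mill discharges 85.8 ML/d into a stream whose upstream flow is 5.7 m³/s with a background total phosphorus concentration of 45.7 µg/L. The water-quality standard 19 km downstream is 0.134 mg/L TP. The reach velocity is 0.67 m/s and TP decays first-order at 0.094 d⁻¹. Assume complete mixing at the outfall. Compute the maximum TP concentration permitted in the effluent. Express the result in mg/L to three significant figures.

85.8 ML/d = 0.9931 m³/s.
45.7 µg/L = 0.0457 mg/L.
Travel time to the compliance point: t = 1.9e+04/0.67 = 2.836e+04 s = 0.3282 d; decay factor exp(−0.094·0.3282) = 0.9696.
So the concentration just after mixing may be at most 0.134/0.9696 = 0.1382 mg/L.
Mass balance: 0.1382·6.693 = 0.9931·Cₑ + 5.7·0.0457.
Cₑ = (0.925 − 0.2605) / 0.9931 = 0.6691 mg/L.

0.669 mg/L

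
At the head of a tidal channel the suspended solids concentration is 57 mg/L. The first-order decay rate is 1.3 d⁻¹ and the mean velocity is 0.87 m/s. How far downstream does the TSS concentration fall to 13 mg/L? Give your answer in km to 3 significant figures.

85.5 km

From C = C₀·e^(−kt), t = ln(C₀/C)/k = ln(57/13)/1.3 = 1.478/1.3 = 1.137 d.
Distance = v·t = 0.87 m/s × 9.824e+04 s = 8.547e+04 m = 85.47 km.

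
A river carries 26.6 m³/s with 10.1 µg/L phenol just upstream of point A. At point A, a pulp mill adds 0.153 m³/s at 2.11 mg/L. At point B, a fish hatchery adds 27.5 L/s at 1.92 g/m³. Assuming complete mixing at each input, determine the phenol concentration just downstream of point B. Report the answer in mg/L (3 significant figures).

10.1 µg/L = 0.0101 mg/L.
After input A: C = (26.6·0.0101 + 0.153·2.11) / 26.75 = 0.02211 mg/L.
27.5 L/s = 0.0275 m³/s.
After input B: C = (26.75·0.02211 + 0.0275·1.92) / 26.78 = 0.02406 mg/L.

0.0241 mg/L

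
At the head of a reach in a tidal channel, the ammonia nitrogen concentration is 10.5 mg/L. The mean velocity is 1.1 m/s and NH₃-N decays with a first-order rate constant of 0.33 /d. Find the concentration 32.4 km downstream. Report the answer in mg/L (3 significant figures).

Travel time t = 32.4 km / 1.1 m/s = 3.24e+04/1.1 = 2.945e+04 s = 0.3409 d.
First-order decay: C = 10.5·exp(−0.33·0.3409) = 10.5·0.8936 = 9.383 mg/L.

9.38 mg/L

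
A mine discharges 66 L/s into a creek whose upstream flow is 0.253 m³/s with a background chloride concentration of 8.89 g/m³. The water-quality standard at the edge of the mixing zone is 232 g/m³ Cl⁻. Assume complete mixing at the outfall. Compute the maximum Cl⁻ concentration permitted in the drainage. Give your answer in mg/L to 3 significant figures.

1090 mg/L

66 L/s = 0.066 m³/s.
Mass balance: 232·0.319 = 0.066·Cₑ + 0.253·8.89.
Cₑ = (74.01 − 2.249) / 0.066 = 1087 mg/L.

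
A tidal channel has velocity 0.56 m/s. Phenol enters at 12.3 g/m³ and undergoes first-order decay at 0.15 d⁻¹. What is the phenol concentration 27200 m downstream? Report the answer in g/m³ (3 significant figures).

Travel time t = 27200 m / 0.56 m/s = 2.72e+04/0.56 = 4.857e+04 s = 0.5622 d.
First-order decay: C = 12.3·exp(−0.15·0.5622) = 12.3·0.9191 = 11.31 g/m³.

11.3 g/m³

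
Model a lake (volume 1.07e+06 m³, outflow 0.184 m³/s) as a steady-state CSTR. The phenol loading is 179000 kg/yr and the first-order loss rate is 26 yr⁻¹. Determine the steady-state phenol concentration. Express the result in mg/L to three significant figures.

Outflow Q = 0.184 m³/s × 3.156e+07 s/yr = 5.807e+06 m³/yr.
Steady-state CSTR mass balance: W = Q·C + k·V·C, so C = W/(Q + kV).
Q + kV = 5.807e+06 + 26·1.07e+06 = 3.363e+07 m³/yr.
C = 179000/3.363e+07 = 0.005323 kg/m³ = 5.323 mg/L.

5.32 mg/L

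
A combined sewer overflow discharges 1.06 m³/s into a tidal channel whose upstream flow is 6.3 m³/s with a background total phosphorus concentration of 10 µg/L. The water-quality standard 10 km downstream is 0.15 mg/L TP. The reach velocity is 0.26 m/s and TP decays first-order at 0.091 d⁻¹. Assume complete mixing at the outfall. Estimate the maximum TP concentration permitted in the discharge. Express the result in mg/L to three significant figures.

1.03 mg/L

10 µg/L = 0.01 mg/L.
Travel time to the compliance point: t = 1e+04/0.26 = 3.846e+04 s = 0.4452 d; decay factor exp(−0.091·0.4452) = 0.9603.
So the concentration just after mixing may be at most 0.15/0.9603 = 0.1562 mg/L.
Mass balance: 0.1562·7.36 = 1.06·Cₑ + 6.3·0.01.
Cₑ = (1.15 − 0.063) / 1.06 = 1.025 mg/L.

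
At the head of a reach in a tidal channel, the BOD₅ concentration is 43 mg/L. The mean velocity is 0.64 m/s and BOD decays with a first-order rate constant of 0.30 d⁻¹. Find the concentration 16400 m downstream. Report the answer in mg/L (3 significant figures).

Travel time t = 16400 m / 0.64 m/s = 1.64e+04/0.64 = 2.562e+04 s = 0.2966 d.
First-order decay: C = 43·exp(−0.30·0.2966) = 43·0.9149 = 39.34 mg/L.

39.3 mg/L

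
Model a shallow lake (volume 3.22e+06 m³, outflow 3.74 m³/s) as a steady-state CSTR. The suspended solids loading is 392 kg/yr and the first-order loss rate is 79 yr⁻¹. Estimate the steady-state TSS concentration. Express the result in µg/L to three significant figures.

Outflow Q = 3.74 m³/s × 3.156e+07 s/yr = 1.18e+08 m³/yr.
Steady-state CSTR mass balance: W = Q·C + k·V·C, so C = W/(Q + kV).
Q + kV = 1.18e+08 + 79·3.22e+06 = 3.724e+08 m³/yr.
C = 392/3.724e+08 = 1.053e-06 kg/m³ = 0.001053 mg/L = 1.053 µg/L.

1.05 µg/L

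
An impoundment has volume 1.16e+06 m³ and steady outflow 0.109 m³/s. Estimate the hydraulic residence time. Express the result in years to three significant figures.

0.337 yr

Q = 0.109 m³/s × 3.156e+07 s/yr = 3.44e+06 m³/yr.
Hydraulic residence time τ = V/Q = 1.16e+06/3.44e+06 = 0.3372 yr.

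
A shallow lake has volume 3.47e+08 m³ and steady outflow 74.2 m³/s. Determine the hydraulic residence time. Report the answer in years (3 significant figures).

Q = 74.2 m³/s × 3.156e+07 s/yr = 2.342e+09 m³/yr.
Hydraulic residence time τ = V/Q = 3.47e+08/2.342e+09 = 0.1482 yr.

0.148 yr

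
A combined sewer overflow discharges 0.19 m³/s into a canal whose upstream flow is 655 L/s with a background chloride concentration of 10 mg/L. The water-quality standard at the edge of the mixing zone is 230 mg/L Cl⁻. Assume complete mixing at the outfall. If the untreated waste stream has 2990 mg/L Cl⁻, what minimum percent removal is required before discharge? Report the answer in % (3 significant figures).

655 L/s = 0.655 m³/s.
Mass balance: 230·0.845 = 0.19·Cₑ + 0.655·10.
Cₑ = (194.3 − 6.55) / 0.19 = 988.4 mg/L.
Required removal = 1 − 988.4/2990 = 66.94 %.

66.9 %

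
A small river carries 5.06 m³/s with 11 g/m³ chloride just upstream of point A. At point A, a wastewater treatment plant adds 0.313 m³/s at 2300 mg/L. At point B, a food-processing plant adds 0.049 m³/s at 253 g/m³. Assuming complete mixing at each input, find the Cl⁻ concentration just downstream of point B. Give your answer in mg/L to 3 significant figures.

After input A: C = (5.06·11 + 0.313·2300) / 5.373 = 144.3 mg/L.
After input B: C = (5.373·144.3 + 0.049·253) / 5.422 = 145.3 mg/L.

145 mg/L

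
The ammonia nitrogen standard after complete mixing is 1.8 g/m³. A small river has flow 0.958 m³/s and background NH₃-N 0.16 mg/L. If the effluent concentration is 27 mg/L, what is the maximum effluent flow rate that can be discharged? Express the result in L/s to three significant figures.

62.3 L/s

Mass balance at complete mixing: C_std·(Q_w + Q_r) = Q_w·C_e + Q_r·C_b.
Rearranging, Q_w = Q_r·(C_std − C_b)/(C_e − C_std) = 0.958·(1.8 − 0.16) / (27 − 1.8) = 0.06235 m³/s.
= 62.35 L/s.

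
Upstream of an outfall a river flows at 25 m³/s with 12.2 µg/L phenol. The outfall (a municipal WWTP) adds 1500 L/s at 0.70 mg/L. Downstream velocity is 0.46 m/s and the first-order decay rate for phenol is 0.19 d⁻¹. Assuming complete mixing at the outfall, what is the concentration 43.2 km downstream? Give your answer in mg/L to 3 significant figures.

0.0416 mg/L

1500 L/s = 1.5 m³/s.
12.2 µg/L = 0.0122 mg/L.
After complete mixing, C₀ = (1.5·0.7 + 25·0.0122) / 26.5 = 0.05113 mg/L.
Travel time t = 4.32e+04 m / 0.46 m/s = 9.391e+04 s = 1.087 d.
C = 0.05113·exp(−0.19·1.087) = 0.05113·0.8134 = 0.04159 mg/L.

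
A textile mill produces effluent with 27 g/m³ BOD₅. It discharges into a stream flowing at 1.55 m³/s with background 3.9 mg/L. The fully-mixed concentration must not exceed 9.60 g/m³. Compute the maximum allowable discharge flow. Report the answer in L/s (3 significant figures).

508 L/s

Mass balance at complete mixing: C_std·(Q_w + Q_r) = Q_w·C_e + Q_r·C_b.
Rearranging, Q_w = Q_r·(C_std − C_b)/(C_e − C_std) = 1.55·(9.6 − 3.9) / (27 − 9.6) = 0.5078 m³/s.
= 507.8 L/s.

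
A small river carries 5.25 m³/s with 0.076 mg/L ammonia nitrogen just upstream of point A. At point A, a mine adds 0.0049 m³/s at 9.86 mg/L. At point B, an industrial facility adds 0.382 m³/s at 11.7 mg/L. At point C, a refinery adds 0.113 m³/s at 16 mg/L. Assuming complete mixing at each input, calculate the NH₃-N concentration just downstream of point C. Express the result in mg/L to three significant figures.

After input A: C = (5.25·0.076 + 0.0049·9.86) / 5.255 = 0.08512 mg/L.
After input B: C = (5.255·0.08512 + 0.382·11.7) / 5.637 = 0.8722 mg/L.
After input C: C = (5.637·0.8722 + 0.113·16) / 5.75 = 1.17 mg/L.

1.17 mg/L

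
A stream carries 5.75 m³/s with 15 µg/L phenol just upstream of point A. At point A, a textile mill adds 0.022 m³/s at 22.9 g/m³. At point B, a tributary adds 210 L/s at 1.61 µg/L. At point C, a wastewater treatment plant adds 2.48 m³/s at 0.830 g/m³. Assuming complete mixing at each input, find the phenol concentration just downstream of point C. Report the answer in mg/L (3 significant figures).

15 µg/L = 0.015 mg/L.
After input A: C = (5.75·0.015 + 0.022·22.9) / 5.772 = 0.1022 mg/L.
210 L/s = 0.21 m³/s.
1.61 µg/L = 0.00161 mg/L.
After input B: C = (5.772·0.1022 + 0.21·0.00161) / 5.982 = 0.09869 mg/L.
After input C: C = (5.982·0.09869 + 2.48·0.83) / 8.462 = 0.313 mg/L.

0.313 mg/L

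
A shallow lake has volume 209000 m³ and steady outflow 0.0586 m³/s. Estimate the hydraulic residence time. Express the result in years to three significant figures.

0.113 yr

Q = 0.0586 m³/s × 3.156e+07 s/yr = 1.849e+06 m³/yr.
Hydraulic residence time τ = V/Q = 209000/1.849e+06 = 0.113 yr.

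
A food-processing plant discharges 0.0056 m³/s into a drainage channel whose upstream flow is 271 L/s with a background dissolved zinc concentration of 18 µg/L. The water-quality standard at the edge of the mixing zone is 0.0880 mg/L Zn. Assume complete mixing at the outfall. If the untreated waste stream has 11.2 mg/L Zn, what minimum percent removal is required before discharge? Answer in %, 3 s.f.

69.0 %

271 L/s = 0.271 m³/s.
18 µg/L = 0.018 mg/L.
Mass balance: 0.088·0.2766 = 0.0056·Cₑ + 0.271·0.018.
Cₑ = (0.02434 − 0.004878) / 0.0056 = 3.475 mg/L.
Required removal = 1 − 3.475/11.2 = 68.97 %.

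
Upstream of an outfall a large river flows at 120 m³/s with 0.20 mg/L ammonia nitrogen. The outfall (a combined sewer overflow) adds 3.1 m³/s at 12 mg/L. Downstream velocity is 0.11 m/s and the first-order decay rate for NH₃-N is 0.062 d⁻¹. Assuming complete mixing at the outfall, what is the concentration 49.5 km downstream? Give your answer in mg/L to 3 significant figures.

0.360 mg/L

After complete mixing, C₀ = (3.1·12 + 120·0.2) / 123.1 = 0.4972 mg/L.
Travel time t = 4.95e+04 m / 0.11 m/s = 4.5e+05 s = 5.208 d.
C = 0.4972·exp(−0.062·5.208) = 0.4972·0.724 = 0.36 mg/L.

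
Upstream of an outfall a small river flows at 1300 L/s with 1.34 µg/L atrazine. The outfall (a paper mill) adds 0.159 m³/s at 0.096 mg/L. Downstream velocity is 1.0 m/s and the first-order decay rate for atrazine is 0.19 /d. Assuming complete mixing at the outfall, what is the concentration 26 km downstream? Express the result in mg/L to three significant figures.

1300 L/s = 1.3 m³/s.
1.34 µg/L = 0.00134 mg/L.
After complete mixing, C₀ = (0.159·0.096 + 1.3·0.00134) / 1.459 = 0.01166 mg/L.
Travel time t = 2.6e+04 m / 1.0 m/s = 2.6e+04 s = 0.3009 d.
C = 0.01166·exp(−0.19·0.3009) = 0.01166·0.9444 = 0.01101 mg/L.

0.0110 mg/L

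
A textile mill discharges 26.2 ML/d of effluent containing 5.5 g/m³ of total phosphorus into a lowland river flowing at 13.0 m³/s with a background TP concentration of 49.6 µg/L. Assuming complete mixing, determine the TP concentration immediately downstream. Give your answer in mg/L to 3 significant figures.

0.174 mg/L

26.2 ML/d = 0.3032 m³/s.
49.6 µg/L = 0.0496 mg/L.
Conservation of mass across the mixing zone: C = (0.3032·5.5 + 13·0.0496) / (0.3032 + 13) = 2.313/13.3 = 0.1738 mg/L.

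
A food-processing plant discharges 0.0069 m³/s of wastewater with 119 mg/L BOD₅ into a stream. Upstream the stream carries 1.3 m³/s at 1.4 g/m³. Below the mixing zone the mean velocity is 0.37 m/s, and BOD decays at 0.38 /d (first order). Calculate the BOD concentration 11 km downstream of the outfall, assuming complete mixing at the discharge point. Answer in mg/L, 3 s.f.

After complete mixing, C₀ = (0.0069·119 + 1.3·1.4) / 1.307 = 2.021 mg/L.
Travel time t = 1.1e+04 m / 0.37 m/s = 2.973e+04 s = 0.3441 d.
C = 2.021·exp(−0.38·0.3441) = 2.021·0.8774 = 1.773 mg/L.

1.77 mg/L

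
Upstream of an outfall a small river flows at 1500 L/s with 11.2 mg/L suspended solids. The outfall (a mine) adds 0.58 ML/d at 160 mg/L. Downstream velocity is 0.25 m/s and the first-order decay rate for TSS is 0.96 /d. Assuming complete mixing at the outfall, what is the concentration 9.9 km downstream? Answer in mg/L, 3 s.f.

7.64 mg/L

0.58 ML/d = 0.006713 m³/s.
1500 L/s = 1.5 m³/s.
After complete mixing, C₀ = (0.006713·160 + 1.5·11.2) / 1.507 = 11.86 mg/L.
Travel time t = 9900 m / 0.25 m/s = 3.96e+04 s = 0.4583 d.
C = 11.86·exp(−0.96·0.4583) = 11.86·0.644 = 7.64 mg/L.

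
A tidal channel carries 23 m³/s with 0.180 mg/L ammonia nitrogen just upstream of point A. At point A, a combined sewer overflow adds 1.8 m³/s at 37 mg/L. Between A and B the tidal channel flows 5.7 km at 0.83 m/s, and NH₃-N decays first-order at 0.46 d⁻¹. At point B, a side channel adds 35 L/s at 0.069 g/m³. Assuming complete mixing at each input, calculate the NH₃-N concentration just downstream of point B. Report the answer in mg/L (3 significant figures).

After input A: C = (23·0.18 + 1.8·37) / 24.8 = 2.852 mg/L.
Over the 5.7 km reach to input B (t = 6867 s = 0.07948 d), decay gives C = 2.852·exp(−0.46·0.07948) = 2.75 mg/L.
35 L/s = 0.035 m³/s.
After input B: C = (24.8·2.75 + 0.035·0.069) / 24.84 = 2.746 mg/L.

2.75 mg/L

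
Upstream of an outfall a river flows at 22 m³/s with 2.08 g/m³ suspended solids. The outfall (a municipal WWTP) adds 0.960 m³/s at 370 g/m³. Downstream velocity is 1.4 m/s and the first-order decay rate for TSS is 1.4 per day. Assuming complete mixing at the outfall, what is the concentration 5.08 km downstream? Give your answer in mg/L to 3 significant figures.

16.5 mg/L

After complete mixing, C₀ = (0.96·370 + 22·2.08) / 22.96 = 17.46 mg/L.
Travel time t = 5080 m / 1.4 m/s = 3629 s = 0.042 d.
C = 17.46·exp(−1.4·0.042) = 17.46·0.9429 = 16.47 mg/L.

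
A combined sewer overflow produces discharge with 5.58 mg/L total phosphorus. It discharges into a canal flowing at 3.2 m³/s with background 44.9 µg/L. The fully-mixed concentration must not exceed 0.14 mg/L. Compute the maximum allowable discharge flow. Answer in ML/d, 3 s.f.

44.9 µg/L = 0.0449 mg/L.
Mass balance at complete mixing: C_std·(Q_w + Q_r) = Q_w·C_e + Q_r·C_b.
Rearranging, Q_w = Q_r·(C_std − C_b)/(C_e − C_std) = 3.2·(0.14 − 0.0449) / (5.58 − 0.14) = 0.05594 m³/s.
= 4.833 ML/d.

4.83 ML/d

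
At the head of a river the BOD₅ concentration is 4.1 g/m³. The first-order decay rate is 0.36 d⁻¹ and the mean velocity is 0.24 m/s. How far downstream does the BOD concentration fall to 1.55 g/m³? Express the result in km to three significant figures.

From C = C₀·e^(−kt), t = ln(C₀/C)/k = ln(4.1/1.55)/0.36 = 0.9727/0.36 = 2.702 d.
Distance = v·t = 0.24 m/s × 2.335e+05 s = 5.603e+04 m = 56.03 km.

56.0 km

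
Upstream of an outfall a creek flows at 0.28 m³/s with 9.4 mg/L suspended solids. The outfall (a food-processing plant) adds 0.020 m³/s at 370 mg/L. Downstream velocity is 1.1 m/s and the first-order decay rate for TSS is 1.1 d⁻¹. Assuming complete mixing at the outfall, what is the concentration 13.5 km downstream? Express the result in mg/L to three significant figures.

After complete mixing, C₀ = (0.02·370 + 0.28·9.4) / 0.3 = 33.44 mg/L.
Travel time t = 1.35e+04 m / 1.1 m/s = 1.227e+04 s = 0.142 d.
C = 33.44·exp(−1.1·0.142) = 33.44·0.8553 = 28.6 mg/L.

28.6 mg/L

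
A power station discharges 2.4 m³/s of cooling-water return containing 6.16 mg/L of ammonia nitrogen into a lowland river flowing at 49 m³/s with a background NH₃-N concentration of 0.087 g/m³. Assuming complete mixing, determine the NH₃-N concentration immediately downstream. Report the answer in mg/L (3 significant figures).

Flow-weighted mixing gives C = (2.4·6.16 + 49·0.087) / (2.4 + 49) = 19.05/51.4 = 0.3706 mg/L.

0.371 mg/L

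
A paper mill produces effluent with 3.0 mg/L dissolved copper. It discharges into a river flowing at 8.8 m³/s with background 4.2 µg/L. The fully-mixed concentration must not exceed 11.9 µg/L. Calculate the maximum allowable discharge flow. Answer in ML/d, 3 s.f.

1.96 ML/d

4.2 µg/L = 0.0042 mg/L.
11.9 µg/L = 0.0119 mg/L.
Mass balance at complete mixing: C_std·(Q_w + Q_r) = Q_w·C_e + Q_r·C_b.
Rearranging, Q_w = Q_r·(C_std − C_b)/(C_e − C_std) = 8.8·(0.0119 − 0.0042) / (3 − 0.0119) = 0.02268 m³/s.
= 1.959 ML/d.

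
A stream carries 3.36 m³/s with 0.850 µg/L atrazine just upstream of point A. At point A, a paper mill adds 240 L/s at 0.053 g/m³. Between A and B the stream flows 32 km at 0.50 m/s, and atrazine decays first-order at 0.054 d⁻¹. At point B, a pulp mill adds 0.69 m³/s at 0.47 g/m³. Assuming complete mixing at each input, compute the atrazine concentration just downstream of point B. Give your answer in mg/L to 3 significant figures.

0.0791 mg/L

0.850 µg/L = 0.00085 mg/L.
240 L/s = 0.24 m³/s.
After input A: C = (3.36·0.00085 + 0.24·0.053) / 3.6 = 0.004327 mg/L.
Over the 32 km reach to input B (t = 6.4e+04 s = 0.7407 d), decay gives C = 0.004327·exp(−0.054·0.7407) = 0.004157 mg/L.
After input B: C = (3.6·0.004157 + 0.69·0.47) / 4.29 = 0.07908 mg/L.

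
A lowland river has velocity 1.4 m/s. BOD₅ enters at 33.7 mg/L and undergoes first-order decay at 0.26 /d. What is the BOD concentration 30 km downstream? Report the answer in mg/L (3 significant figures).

Travel time t = 30 km / 1.4 m/s = 3e+04/1.4 = 2.143e+04 s = 0.248 d.
First-order decay: C = 33.7·exp(−0.26·0.248) = 33.7·0.9376 = 31.6 mg/L.

31.6 mg/L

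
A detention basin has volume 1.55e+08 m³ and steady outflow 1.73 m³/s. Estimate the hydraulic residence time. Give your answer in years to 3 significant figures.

Q = 1.73 m³/s × 3.156e+07 s/yr = 5.459e+07 m³/yr.
Hydraulic residence time τ = V/Q = 1.55e+08/5.459e+07 = 2.839 yr.

2.84 yr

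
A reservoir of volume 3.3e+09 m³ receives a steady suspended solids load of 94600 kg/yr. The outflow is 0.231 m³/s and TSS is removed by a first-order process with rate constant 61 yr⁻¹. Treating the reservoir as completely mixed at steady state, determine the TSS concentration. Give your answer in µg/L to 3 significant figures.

0.470 µg/L

Outflow Q = 0.231 m³/s × 3.156e+07 s/yr = 7.29e+06 m³/yr.
Steady-state CSTR mass balance: W = Q·C + k·V·C, so C = W/(Q + kV).
Q + kV = 7.29e+06 + 61·3.3e+09 = 2.013e+11 m³/yr.
C = 94600/2.013e+11 = 4.699e-07 kg/m³ = 0.0004699 mg/L = 0.4699 µg/L.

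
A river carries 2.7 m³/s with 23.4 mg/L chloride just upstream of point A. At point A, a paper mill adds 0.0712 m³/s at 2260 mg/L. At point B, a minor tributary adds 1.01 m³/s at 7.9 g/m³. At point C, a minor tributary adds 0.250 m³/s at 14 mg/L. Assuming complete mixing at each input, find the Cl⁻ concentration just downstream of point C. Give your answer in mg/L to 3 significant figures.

58.4 mg/L

After input A: C = (2.7·23.4 + 0.0712·2260) / 2.771 = 80.86 mg/L.
After input B: C = (2.771·80.86 + 1.01·7.9) / 3.781 = 61.37 mg/L.
After input C: C = (3.781·61.37 + 0.25·14) / 4.031 = 58.44 mg/L.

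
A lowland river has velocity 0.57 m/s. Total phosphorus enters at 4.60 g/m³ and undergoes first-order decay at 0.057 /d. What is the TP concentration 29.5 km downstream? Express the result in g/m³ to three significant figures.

Travel time t = 29.5 km / 0.57 m/s = 2.95e+04/0.57 = 5.175e+04 s = 0.599 d.
First-order decay: C = 4.60·exp(−0.057·0.599) = 4.60·0.9664 = 4.446 g/m³.

4.45 g/m³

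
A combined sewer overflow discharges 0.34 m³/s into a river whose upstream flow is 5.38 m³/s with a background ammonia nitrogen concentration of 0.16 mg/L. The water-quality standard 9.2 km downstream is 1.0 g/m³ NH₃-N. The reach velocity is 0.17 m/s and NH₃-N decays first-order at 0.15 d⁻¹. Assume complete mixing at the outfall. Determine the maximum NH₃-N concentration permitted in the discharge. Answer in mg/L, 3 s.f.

Travel time to the compliance point: t = 9200/0.17 = 5.412e+04 s = 0.6264 d; decay factor exp(−0.15·0.6264) = 0.9103.
So the concentration just after mixing may be at most 1/0.9103 = 1.099 mg/L.
Mass balance: 1.099·5.72 = 0.34·Cₑ + 5.38·0.16.
Cₑ = (6.283 − 0.8608) / 0.34 = 15.95 mg/L.

15.9 mg/L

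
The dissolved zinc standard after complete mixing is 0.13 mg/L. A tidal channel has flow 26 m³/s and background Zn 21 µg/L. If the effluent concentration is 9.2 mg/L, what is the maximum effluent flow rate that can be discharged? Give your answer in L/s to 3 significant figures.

312 L/s

21 µg/L = 0.021 mg/L.
Mass balance at complete mixing: C_std·(Q_w + Q_r) = Q_w·C_e + Q_r·C_b.
Rearranging, Q_w = Q_r·(C_std − C_b)/(C_e − C_std) = 26·(0.13 − 0.021) / (9.2 − 0.13) = 0.3125 m³/s.
= 312.5 L/s.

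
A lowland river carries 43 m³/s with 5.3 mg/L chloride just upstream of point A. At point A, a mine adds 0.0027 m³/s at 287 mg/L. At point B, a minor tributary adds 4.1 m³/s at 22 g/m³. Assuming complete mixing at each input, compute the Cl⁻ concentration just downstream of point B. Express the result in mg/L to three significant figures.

6.77 mg/L

After input A: C = (43·5.3 + 0.0027·287) / 43 = 5.318 mg/L.
After input B: C = (43·5.318 + 4.1·22) / 47.1 = 6.77 mg/L.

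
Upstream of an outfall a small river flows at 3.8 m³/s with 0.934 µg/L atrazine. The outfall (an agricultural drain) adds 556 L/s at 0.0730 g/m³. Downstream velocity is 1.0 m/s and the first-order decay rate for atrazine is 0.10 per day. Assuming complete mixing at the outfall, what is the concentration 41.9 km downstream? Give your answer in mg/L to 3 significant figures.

556 L/s = 0.556 m³/s.
0.934 µg/L = 0.000934 mg/L.
After complete mixing, C₀ = (0.556·0.073 + 3.8·0.000934) / 4.356 = 0.01013 mg/L.
Travel time t = 4.19e+04 m / 1.0 m/s = 4.19e+04 s = 0.485 d.
C = 0.01013·exp(−0.10·0.485) = 0.01013·0.9527 = 0.009653 mg/L.

0.00965 mg/L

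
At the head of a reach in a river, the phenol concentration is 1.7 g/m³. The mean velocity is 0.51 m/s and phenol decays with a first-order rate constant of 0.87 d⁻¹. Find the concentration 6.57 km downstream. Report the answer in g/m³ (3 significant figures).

Travel time t = 6.57 km / 0.51 m/s = 6570/0.51 = 1.288e+04 s = 0.1491 d.
First-order decay: C = 1.7·exp(−0.87·0.1491) = 1.7·0.8783 = 1.493 g/m³.

1.49 g/m³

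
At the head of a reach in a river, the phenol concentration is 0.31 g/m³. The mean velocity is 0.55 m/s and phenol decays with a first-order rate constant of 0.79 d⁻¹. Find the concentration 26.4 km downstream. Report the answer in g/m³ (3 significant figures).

0.200 g/m³

Travel time t = 26.4 km / 0.55 m/s = 2.64e+04/0.55 = 4.8e+04 s = 0.5556 d.
First-order decay: C = 0.31·exp(−0.79·0.5556) = 0.31·0.6448 = 0.1999 g/m³.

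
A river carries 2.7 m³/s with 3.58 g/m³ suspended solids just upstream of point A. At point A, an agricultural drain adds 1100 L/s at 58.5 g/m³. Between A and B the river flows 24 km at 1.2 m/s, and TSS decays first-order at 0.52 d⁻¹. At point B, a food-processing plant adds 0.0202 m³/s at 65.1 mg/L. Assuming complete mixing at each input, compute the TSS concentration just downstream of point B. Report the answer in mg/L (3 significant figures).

17.5 mg/L

1100 L/s = 1.1 m³/s.
After input A: C = (2.7·3.58 + 1.1·58.5) / 3.8 = 19.48 mg/L.
Over the 24 km reach to input B (t = 2e+04 s = 0.2315 d), decay gives C = 19.48·exp(−0.52·0.2315) = 17.27 mg/L.
After input B: C = (3.8·17.27 + 0.0202·65.1) / 3.82 = 17.52 mg/L.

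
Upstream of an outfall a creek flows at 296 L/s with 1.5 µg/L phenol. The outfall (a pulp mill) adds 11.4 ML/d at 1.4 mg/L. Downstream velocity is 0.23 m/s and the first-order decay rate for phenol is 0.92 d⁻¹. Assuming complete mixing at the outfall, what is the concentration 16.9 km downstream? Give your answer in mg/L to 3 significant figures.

11.4 ML/d = 0.1319 m³/s.
296 L/s = 0.296 m³/s.
1.5 µg/L = 0.0015 mg/L.
After complete mixing, C₀ = (0.1319·1.4 + 0.296·0.0015) / 0.4279 = 0.4327 mg/L.
Travel time t = 1.69e+04 m / 0.23 m/s = 7.348e+04 s = 0.8504 d.
C = 0.4327·exp(−0.92·0.8504) = 0.4327·0.4573 = 0.1979 mg/L.

0.198 mg/L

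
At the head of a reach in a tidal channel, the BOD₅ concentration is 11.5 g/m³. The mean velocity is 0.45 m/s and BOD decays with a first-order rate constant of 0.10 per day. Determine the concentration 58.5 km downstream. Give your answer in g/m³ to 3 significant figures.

Travel time t = 58.5 km / 0.45 m/s = 5.85e+04/0.45 = 1.3e+05 s = 1.505 d.
First-order decay: C = 11.5·exp(−0.10·1.505) = 11.5·0.8603 = 9.894 g/m³.

9.89 g/m³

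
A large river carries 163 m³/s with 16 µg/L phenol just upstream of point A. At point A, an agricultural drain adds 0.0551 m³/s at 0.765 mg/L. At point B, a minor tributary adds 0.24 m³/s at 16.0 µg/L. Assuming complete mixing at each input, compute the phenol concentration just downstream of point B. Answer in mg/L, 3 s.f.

16 µg/L = 0.016 mg/L.
After input A: C = (163·0.016 + 0.0551·0.765) / 163.1 = 0.01625 mg/L.
16.0 µg/L = 0.016 mg/L.
After input B: C = (163.1·0.01625 + 0.24·0.016) / 163.3 = 0.01625 mg/L.

0.0163 mg/L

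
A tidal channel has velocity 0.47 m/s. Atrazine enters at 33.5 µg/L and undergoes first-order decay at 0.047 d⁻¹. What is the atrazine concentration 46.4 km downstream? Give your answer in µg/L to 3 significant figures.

Travel time t = 46.4 km / 0.47 m/s = 4.64e+04/0.47 = 9.872e+04 s = 1.143 d.
First-order decay: C = 33.5·exp(−0.047·1.143) = 33.5·0.9477 = 31.75 µg/L.

31.7 µg/L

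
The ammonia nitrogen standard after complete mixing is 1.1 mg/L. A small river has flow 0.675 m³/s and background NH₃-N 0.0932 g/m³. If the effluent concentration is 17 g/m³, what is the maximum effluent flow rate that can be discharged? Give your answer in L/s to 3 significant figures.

42.7 L/s

Mass balance at complete mixing: C_std·(Q_w + Q_r) = Q_w·C_e + Q_r·C_b.
Rearranging, Q_w = Q_r·(C_std − C_b)/(C_e − C_std) = 0.675·(1.1 − 0.0932) / (17 − 1.1) = 0.04274 m³/s.
= 42.74 L/s.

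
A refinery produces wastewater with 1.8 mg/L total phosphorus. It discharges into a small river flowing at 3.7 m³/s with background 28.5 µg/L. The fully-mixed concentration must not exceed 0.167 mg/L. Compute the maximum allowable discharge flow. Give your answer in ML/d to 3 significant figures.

27.1 ML/d

28.5 µg/L = 0.0285 mg/L.
Mass balance at complete mixing: C_std·(Q_w + Q_r) = Q_w·C_e + Q_r·C_b.
Rearranging, Q_w = Q_r·(C_std − C_b)/(C_e − C_std) = 3.7·(0.167 − 0.0285) / (1.8 − 0.167) = 0.3138 m³/s.
= 27.11 ML/d.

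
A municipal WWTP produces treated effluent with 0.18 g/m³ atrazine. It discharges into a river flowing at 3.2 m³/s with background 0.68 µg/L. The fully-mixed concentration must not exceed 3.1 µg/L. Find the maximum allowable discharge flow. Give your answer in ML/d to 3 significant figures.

0.68 µg/L = 0.00068 mg/L.
3.1 µg/L = 0.0031 mg/L.
Mass balance at complete mixing: C_std·(Q_w + Q_r) = Q_w·C_e + Q_r·C_b.
Rearranging, Q_w = Q_r·(C_std − C_b)/(C_e − C_std) = 3.2·(0.0031 − 0.00068) / (0.18 − 0.0031) = 0.04378 m³/s.
= 3.782 ML/d.

3.78 ML/d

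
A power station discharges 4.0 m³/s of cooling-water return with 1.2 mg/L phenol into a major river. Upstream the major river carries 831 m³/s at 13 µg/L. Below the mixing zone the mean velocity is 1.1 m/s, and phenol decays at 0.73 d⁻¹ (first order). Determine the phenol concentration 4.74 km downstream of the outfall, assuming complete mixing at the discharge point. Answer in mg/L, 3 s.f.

0.0180 mg/L

13 µg/L = 0.013 mg/L.
After complete mixing, C₀ = (4·1.2 + 831·0.013) / 835 = 0.01869 mg/L.
Travel time t = 4740 m / 1.1 m/s = 4309 s = 0.04987 d.
C = 0.01869·exp(−0.73·0.04987) = 0.01869·0.9642 = 0.01802 mg/L.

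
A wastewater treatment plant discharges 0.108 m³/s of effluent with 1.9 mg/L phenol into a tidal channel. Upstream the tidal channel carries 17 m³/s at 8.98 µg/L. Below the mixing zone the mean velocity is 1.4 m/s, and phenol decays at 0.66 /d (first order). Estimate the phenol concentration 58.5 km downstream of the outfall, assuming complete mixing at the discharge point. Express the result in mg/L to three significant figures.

0.0152 mg/L

8.98 µg/L = 0.00898 mg/L.
After complete mixing, C₀ = (0.108·1.9 + 17·0.00898) / 17.11 = 0.02092 mg/L.
Travel time t = 5.85e+04 m / 1.4 m/s = 4.179e+04 s = 0.4836 d.
C = 0.02092·exp(−0.66·0.4836) = 0.02092·0.7267 = 0.0152 mg/L.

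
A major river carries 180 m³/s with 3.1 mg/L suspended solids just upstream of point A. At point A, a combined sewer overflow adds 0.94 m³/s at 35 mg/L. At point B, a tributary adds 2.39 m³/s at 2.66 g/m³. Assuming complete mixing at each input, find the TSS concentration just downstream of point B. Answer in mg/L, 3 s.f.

After input A: C = (180·3.1 + 0.94·35) / 180.9 = 3.266 mg/L.
After input B: C = (180.9·3.266 + 2.39·2.66) / 183.3 = 3.258 mg/L.

3.26 mg/L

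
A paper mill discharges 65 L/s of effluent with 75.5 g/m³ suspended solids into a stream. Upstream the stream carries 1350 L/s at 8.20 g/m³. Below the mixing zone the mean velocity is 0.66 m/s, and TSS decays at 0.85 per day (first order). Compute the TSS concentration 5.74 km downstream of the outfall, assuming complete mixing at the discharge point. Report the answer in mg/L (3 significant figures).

10.4 mg/L

65 L/s = 0.065 m³/s.
1350 L/s = 1.35 m³/s.
After complete mixing, C₀ = (0.065·75.5 + 1.35·8.2) / 1.415 = 11.29 mg/L.
Travel time t = 5740 m / 0.66 m/s = 8697 s = 0.1007 d.
C = 11.29·exp(−0.85·0.1007) = 11.29·0.918 = 10.37 mg/L.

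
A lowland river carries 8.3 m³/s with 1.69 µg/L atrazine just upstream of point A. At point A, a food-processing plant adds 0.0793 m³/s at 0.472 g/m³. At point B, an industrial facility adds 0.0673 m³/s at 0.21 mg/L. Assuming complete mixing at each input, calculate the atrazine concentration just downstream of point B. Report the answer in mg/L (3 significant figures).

1.69 µg/L = 0.00169 mg/L.
After input A: C = (8.3·0.00169 + 0.0793·0.472) / 8.379 = 0.006141 mg/L.
After input B: C = (8.379·0.006141 + 0.0673·0.21) / 8.447 = 0.007765 mg/L.

0.00777 mg/L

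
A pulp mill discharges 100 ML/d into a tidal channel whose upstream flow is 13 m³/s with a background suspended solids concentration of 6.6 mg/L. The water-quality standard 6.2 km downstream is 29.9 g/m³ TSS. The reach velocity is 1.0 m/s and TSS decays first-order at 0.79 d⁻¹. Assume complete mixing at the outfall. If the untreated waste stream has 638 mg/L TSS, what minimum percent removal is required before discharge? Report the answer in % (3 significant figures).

100 ML/d = 1.157 m³/s.
Travel time to the compliance point: t = 6200/1.0 = 6200 s = 0.07176 d; decay factor exp(−0.79·0.07176) = 0.9449.
So the concentration just after mixing may be at most 29.9/0.9449 = 31.64 mg/L.
Mass balance: 31.64·14.16 = 1.157·Cₑ + 13·6.6.
Cₑ = (448 − 85.8) / 1.157 = 312.9 mg/L.
Required removal = 1 − 312.9/638 = 50.95 %.

51.0 %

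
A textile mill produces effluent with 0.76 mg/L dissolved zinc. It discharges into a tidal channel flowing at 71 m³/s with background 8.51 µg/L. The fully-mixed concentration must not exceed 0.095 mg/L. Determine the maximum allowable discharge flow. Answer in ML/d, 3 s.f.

798 ML/d

8.51 µg/L = 0.00851 mg/L.
Mass balance at complete mixing: C_std·(Q_w + Q_r) = Q_w·C_e + Q_r·C_b.
Rearranging, Q_w = Q_r·(C_std − C_b)/(C_e − C_std) = 71·(0.095 − 0.00851) / (0.76 − 0.095) = 9.234 m³/s.
= 797.8 ML/d.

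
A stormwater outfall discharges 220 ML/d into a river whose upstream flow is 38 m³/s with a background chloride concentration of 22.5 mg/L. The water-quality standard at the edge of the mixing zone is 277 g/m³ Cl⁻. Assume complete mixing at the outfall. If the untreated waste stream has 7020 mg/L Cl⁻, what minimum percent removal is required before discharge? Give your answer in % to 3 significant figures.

220 ML/d = 2.546 m³/s.
Mass balance: 277·40.55 = 2.546·Cₑ + 38·22.5.
Cₑ = (1.123e+04 − 855) / 2.546 = 4075 mg/L.
Required removal = 1 − 4075/7020 = 41.95 %.

42.0 %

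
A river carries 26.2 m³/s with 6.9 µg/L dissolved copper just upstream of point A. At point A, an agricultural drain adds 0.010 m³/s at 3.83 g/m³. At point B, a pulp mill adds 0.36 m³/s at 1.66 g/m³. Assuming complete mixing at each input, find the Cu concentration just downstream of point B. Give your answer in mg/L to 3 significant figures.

6.9 µg/L = 0.0069 mg/L.
After input A: C = (26.2·0.0069 + 0.01·3.83) / 26.21 = 0.008359 mg/L.
After input B: C = (26.21·0.008359 + 0.36·1.66) / 26.57 = 0.03074 mg/L.

0.0307 mg/L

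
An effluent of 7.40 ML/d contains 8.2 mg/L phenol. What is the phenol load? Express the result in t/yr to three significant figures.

22.2 t/yr

7.40 ML/d = 0.08565 m³/s.
Mass flux = Q·C = 0.08565 m³/s × 8.2 g/m³ = 0.7023 g/s.
= 0.7023 g/s × 31.56 = 22.16 t/yr.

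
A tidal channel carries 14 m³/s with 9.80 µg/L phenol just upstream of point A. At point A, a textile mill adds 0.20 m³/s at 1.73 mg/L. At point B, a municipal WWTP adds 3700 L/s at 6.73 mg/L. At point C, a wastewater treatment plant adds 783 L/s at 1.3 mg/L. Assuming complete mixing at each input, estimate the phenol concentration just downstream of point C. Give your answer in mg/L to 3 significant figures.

1.41 mg/L

9.80 µg/L = 0.0098 mg/L.
After input A: C = (14·0.0098 + 0.2·1.73) / 14.2 = 0.03403 mg/L.
3700 L/s = 3.7 m³/s.
After input B: C = (14.2·0.03403 + 3.7·6.73) / 17.9 = 1.418 mg/L.
783 L/s = 0.783 m³/s.
After input C: C = (17.9·1.418 + 0.783·1.3) / 18.68 = 1.413 mg/L.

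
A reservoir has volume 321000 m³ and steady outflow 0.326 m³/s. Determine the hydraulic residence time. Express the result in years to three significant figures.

0.0312 yr

Q = 0.326 m³/s × 3.156e+07 s/yr = 1.029e+07 m³/yr.
Hydraulic residence time τ = V/Q = 321000/1.029e+07 = 0.0312 yr.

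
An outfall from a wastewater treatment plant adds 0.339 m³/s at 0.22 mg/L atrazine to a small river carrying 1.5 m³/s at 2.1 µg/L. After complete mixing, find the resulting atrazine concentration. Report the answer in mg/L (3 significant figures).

2.1 µg/L = 0.0021 mg/L.
By mass balance at complete mixing, C = (0.339·0.22 + 1.5·0.0021) / (0.339 + 1.5) = 0.07773/1.839 = 0.04227 mg/L.

0.0423 mg/L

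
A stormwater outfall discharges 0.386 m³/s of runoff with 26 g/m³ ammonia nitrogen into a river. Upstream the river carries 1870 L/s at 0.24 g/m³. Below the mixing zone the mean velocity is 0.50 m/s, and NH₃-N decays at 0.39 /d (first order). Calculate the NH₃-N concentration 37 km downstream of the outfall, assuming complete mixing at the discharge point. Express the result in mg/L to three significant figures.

1870 L/s = 1.87 m³/s.
After complete mixing, C₀ = (0.386·26 + 1.87·0.24) / 2.256 = 4.648 mg/L.
Travel time t = 3.7e+04 m / 0.50 m/s = 7.4e+04 s = 0.8565 d.
C = 4.648·exp(−0.39·0.8565) = 4.648·0.716 = 3.328 mg/L.

3.33 mg/L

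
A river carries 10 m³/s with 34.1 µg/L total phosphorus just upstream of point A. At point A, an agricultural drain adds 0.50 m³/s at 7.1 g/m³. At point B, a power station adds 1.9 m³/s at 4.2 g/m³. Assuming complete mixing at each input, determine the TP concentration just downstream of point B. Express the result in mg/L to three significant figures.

0.957 mg/L

34.1 µg/L = 0.0341 mg/L.
After input A: C = (10·0.0341 + 0.5·7.1) / 10.5 = 0.3706 mg/L.
After input B: C = (10.5·0.3706 + 1.9·4.2) / 12.4 = 0.9573 mg/L.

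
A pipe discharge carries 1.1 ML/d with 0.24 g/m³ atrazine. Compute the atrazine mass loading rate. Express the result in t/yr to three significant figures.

0.0964 t/yr

1.1 ML/d = 0.01273 m³/s.
Mass flux = Q·C = 0.01273 m³/s × 0.24 g/m³ = 0.003056 g/s.
= 0.003056 g/s × 31.56 = 0.09643 t/yr.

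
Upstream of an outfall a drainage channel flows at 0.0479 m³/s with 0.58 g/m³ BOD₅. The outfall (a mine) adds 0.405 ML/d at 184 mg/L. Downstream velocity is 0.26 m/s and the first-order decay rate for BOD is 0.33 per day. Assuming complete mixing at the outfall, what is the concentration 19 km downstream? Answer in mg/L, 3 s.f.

0.405 ML/d = 0.004687 m³/s.
After complete mixing, C₀ = (0.004687·184 + 0.0479·0.58) / 0.05259 = 16.93 mg/L.
Travel time t = 1.9e+04 m / 0.26 m/s = 7.308e+04 s = 0.8458 d.
C = 16.93·exp(−0.33·0.8458) = 16.93·0.7565 = 12.81 mg/L.

12.8 mg/L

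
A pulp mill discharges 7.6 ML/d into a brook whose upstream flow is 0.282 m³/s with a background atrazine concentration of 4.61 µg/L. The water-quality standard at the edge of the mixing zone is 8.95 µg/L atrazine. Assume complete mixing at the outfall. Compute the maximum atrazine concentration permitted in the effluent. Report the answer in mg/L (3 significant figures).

0.0229 mg/L

7.6 ML/d = 0.08796 m³/s.
4.61 µg/L = 0.00461 mg/L.
8.95 µg/L = 0.00895 mg/L.
Mass balance: 0.00895·0.37 = 0.08796·Cₑ + 0.282·0.00461.
Cₑ = (0.003311 − 0.0013) / 0.08796 = 0.02286 mg/L.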